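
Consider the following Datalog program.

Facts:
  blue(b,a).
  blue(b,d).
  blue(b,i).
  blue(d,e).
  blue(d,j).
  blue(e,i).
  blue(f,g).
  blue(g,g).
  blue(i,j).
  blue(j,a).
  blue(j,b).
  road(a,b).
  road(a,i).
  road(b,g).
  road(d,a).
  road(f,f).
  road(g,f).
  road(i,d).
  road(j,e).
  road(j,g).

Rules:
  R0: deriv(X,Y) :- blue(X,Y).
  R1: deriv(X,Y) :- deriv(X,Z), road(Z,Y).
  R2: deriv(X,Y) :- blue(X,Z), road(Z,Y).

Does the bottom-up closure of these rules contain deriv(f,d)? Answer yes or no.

no

round 1: derive deriv(b,a) via R0 from blue(b,a)
round 1: derive deriv(b,d) via R0 from blue(b,d)
round 1: derive deriv(b,i) via R0 from blue(b,i)
round 1: derive deriv(d,e) via R0 from blue(d,e)
round 1: derive deriv(d,j) via R0 from blue(d,j)
round 1: derive deriv(e,i) via R0 from blue(e,i)
round 1: derive deriv(f,g) via R0 from blue(f,g)
round 1: derive deriv(g,g) via R0 from blue(g,g)
round 1: derive deriv(i,j) via R0 from blue(i,j)
round 1: derive deriv(j,a) via R0 from blue(j,a)
round 1: derive deriv(j,b) via R0 from blue(j,b)
round 1: derive deriv(b,b) via R2 from blue(b,a), road(a,b)
round 1: derive deriv(d,g) via R2 from blue(d,j), road(j,g)
round 1: derive deriv(e,d) via R2 from blue(e,i), road(i,d)
round 1: derive deriv(f,f) via R2 from blue(f,g), road(g,f)
round 1: derive deriv(g,f) via R2 from blue(g,g), road(g,f)
round 1: derive deriv(i,e) via R2 from blue(i,j), road(j,e)
round 1: derive deriv(i,g) via R2 from blue(i,j), road(j,g)
round 1: derive deriv(j,g) via R2 from blue(j,b), road(b,g)
round 1: derive deriv(j,i) via R2 from blue(j,a), road(a,i)
round 2: derive deriv(b,g) via R1 from deriv(b,b), road(b,g)
round 2: derive deriv(d,f) via R1 from deriv(d,g), road(g,f)
round 2: derive deriv(e,a) via R1 from deriv(e,d), road(d,a)
round 2: derive deriv(i,f) via R1 from deriv(i,g), road(g,f)
round 2: derive deriv(j,d) via R1 from deriv(j,i), road(i,d)
round 2: derive deriv(j,f) via R1 from deriv(j,g), road(g,f)
round 3: derive deriv(b,f) via R1 from deriv(b,g), road(g,f)
round 3: derive deriv(e,b) via R1 from deriv(e,a), road(a,b)
round 4: derive deriv(e,g) via R1 from deriv(e,b), road(b,g)
round 5: derive deriv(e,f) via R1 from deriv(e,g), road(g,f)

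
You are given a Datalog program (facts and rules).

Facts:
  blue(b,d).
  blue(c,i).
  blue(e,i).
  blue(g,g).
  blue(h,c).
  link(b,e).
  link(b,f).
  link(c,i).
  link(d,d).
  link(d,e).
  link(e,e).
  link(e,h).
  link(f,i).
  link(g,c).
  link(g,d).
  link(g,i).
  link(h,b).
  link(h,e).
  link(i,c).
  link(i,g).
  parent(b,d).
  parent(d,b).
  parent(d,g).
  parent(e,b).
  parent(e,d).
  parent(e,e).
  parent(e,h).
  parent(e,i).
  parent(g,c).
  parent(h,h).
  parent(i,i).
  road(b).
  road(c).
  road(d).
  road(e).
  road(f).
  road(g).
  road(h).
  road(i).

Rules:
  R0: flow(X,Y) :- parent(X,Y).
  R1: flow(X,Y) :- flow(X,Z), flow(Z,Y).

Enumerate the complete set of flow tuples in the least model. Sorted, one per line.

flow(b,b)
flow(b,c)
flow(b,d)
flow(b,g)
flow(d,b)
flow(d,c)
flow(d,d)
flow(d,g)
flow(e,b)
flow(e,c)
flow(e,d)
flow(e,e)
flow(e,g)
flow(e,h)
flow(e,i)
flow(g,c)
flow(h,h)
flow(i,i)

round 1: derive flow(b,d) via R0 from parent(b,d)
round 1: derive flow(d,b) via R0 from parent(d,b)
round 1: derive flow(d,g) via R0 from parent(d,g)
round 1: derive flow(e,b) via R0 from parent(e,b)
round 1: derive flow(e,d) via R0 from parent(e,d)
round 1: derive flow(e,e) via R0 from parent(e,e)
round 1: derive flow(e,h) via R0 from parent(e,h)
round 1: derive flow(e,i) via R0 from parent(e,i)
round 1: derive flow(g,c) via R0 from parent(g,c)
round 1: derive flow(h,h) via R0 from parent(h,h)
round 1: derive flow(i,i) via R0 from parent(i,i)
round 2: derive flow(b,b) via R1 from flow(b,d), flow(d,b)
round 2: derive flow(b,g) via R1 from flow(b,d), flow(d,g)
round 2: derive flow(d,c) via R1 from flow(d,g), flow(g,c)
round 2: derive flow(d,d) via R1 from flow(d,b), flow(b,d)
round 2: derive flow(e,g) via R1 from flow(e,d), flow(d,g)
round 3: derive flow(b,c) via R1 from flow(b,d), flow(d,c)
round 3: derive flow(e,c) via R1 from flow(e,d), flow(d,c)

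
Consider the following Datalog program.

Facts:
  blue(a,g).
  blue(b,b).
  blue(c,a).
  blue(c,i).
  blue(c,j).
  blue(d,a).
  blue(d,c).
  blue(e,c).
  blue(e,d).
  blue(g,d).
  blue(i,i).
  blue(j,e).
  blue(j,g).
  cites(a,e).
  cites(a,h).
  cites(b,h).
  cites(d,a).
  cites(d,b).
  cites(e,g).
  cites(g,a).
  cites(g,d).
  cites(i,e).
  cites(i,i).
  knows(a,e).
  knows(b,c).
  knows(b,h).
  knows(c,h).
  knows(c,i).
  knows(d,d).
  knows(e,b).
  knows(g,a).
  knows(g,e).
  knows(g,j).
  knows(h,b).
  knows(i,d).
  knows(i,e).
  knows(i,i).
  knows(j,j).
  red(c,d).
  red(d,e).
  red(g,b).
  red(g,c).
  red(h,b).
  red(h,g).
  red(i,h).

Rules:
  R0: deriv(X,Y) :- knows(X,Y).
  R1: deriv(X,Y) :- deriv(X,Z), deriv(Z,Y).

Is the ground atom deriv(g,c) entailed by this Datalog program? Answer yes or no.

round 1: derive deriv(a,e) via R0 from knows(a,e)
round 1: derive deriv(b,c) via R0 from knows(b,c)
round 1: derive deriv(b,h) via R0 from knows(b,h)
round 1: derive deriv(c,h) via R0 from knows(c,h)
round 1: derive deriv(c,i) via R0 from knows(c,i)
round 1: derive deriv(d,d) via R0 from knows(d,d)
round 1: derive deriv(e,b) via R0 from knows(e,b)
round 1: derive deriv(g,a) via R0 from knows(g,a)
round 1: derive deriv(g,e) via R0 from knows(g,e)
round 1: derive deriv(g,j) via R0 from knows(g,j)
round 1: derive deriv(h,b) via R0 from knows(h,b)
round 1: derive deriv(i,d) via R0 from knows(i,d)
round 1: derive deriv(i,e) via R0 from knows(i,e)
round 1: derive deriv(i,i) via R0 from knows(i,i)
round 1: derive deriv(j,j) via R0 from knows(j,j)
round 2: derive deriv(a,b) via R1 from deriv(a,e), deriv(e,b)
round 2: derive deriv(b,b) via R1 from deriv(b,h), deriv(h,b)
round 2: derive deriv(b,i) via R1 from deriv(b,c), deriv(c,i)
round 2: derive deriv(c,b) via R1 from deriv(c,h), deriv(h,b)
round 2: derive deriv(c,d) via R1 from deriv(c,i), deriv(i,d)
round 2: derive deriv(c,e) via R1 from deriv(c,i), deriv(i,e)
round 2: derive deriv(e,c) via R1 from deriv(e,b), deriv(b,c)
round 2: derive deriv(e,h) via R1 from deriv(e,b), deriv(b,h)
round 2: derive deriv(g,b) via R1 from deriv(g,e), deriv(e,b)
round 2: derive deriv(h,c) via R1 from deriv(h,b), deriv(b,c)
round 2: derive deriv(h,h) via R1 from deriv(h,b), deriv(b,h)
round 2: derive deriv(i,b) via R1 from deriv(i,e), deriv(e,b)
round 3: derive deriv(a,c) via R1 from deriv(a,b), deriv(b,c)
round 3: derive deriv(a,h) via R1 from deriv(a,b), deriv(b,h)
round 3: derive deriv(a,i) via R1 from deriv(a,b), deriv(b,i)
round 3: derive deriv(b,d) via R1 from deriv(b,c), deriv(c,d)
round 3: derive deriv(b,e) via R1 from deriv(b,c), deriv(c,e)
round 3: derive deriv(c,c) via R1 from deriv(c,b), deriv(b,c)
round 3: derive deriv(e,d) via R1 from deriv(e,c), deriv(c,d)
round 3: derive deriv(e,e) via R1 from deriv(e,c), deriv(c,e)
round 3: derive deriv(e,i) via R1 from deriv(e,b), deriv(b,i)
round 3: derive deriv(g,c) via R1 from deriv(g,b), deriv(b,c)
round 3: derive deriv(g,h) via R1 from deriv(g,b), deriv(b,h)
round 3: derive deriv(g,i) via R1 from deriv(g,b), deriv(b,i)
round 3: derive deriv(h,d) via R1 from deriv(h,c), deriv(c,d)
round 3: derive deriv(h,e) via R1 from deriv(h,c), deriv(c,e)
round 3: derive deriv(h,i) via R1 from deriv(h,b), deriv(b,i)
round 3: derive deriv(i,c) via R1 from deriv(i,b), deriv(b,c)
round 3: derive deriv(i,h) via R1 from deriv(i,b), deriv(b,h)
round 4: derive deriv(a,d) via R1 from deriv(a,b), deriv(b,d)
round 4: derive deriv(g,d) via R1 from deriv(g,b), deriv(b,d)

yes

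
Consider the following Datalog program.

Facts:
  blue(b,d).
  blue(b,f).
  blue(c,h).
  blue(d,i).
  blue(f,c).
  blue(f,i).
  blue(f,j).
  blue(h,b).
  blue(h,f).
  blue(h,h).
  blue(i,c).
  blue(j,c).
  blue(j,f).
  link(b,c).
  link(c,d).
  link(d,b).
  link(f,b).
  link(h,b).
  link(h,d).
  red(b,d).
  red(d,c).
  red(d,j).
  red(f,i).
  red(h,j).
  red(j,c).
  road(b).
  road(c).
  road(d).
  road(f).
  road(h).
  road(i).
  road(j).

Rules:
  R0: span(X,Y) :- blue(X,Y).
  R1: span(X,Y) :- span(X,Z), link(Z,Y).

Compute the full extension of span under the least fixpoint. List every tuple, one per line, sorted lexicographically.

round 1: derive span(b,d) via R0 from blue(b,d)
round 1: derive span(b,f) via R0 from blue(b,f)
round 1: derive span(c,h) via R0 from blue(c,h)
round 1: derive span(d,i) via R0 from blue(d,i)
round 1: derive span(f,c) via R0 from blue(f,c)
round 1: derive span(f,i) via R0 from blue(f,i)
round 1: derive span(f,j) via R0 from blue(f,j)
round 1: derive span(h,b) via R0 from blue(h,b)
round 1: derive span(h,f) via R0 from blue(h,f)
round 1: derive span(h,h) via R0 from blue(h,h)
round 1: derive span(i,c) via R0 from blue(i,c)
round 1: derive span(j,c) via R0 from blue(j,c)
round 1: derive span(j,f) via R0 from blue(j,f)
round 2: derive span(b,b) via R1 from span(b,d), link(d,b)
round 2: derive span(c,b) via R1 from span(c,h), link(h,b)
round 2: derive span(c,d) via R1 from span(c,h), link(h,d)
round 2: derive span(f,d) via R1 from span(f,c), link(c,d)
round 2: derive span(h,c) via R1 from span(h,b), link(b,c)
round 2: derive span(h,d) via R1 from span(h,h), link(h,d)
round 2: derive span(i,d) via R1 from span(i,c), link(c,d)
round 2: derive span(j,b) via R1 from span(j,f), link(f,b)
round 2: derive span(j,d) via R1 from span(j,c), link(c,d)
round 3: derive span(b,c) via R1 from span(b,b), link(b,c)
round 3: derive span(c,c) via R1 from span(c,b), link(b,c)
round 3: derive span(f,b) via R1 from span(f,d), link(d,b)
round 3: derive span(i,b) via R1 from span(i,d), link(d,b)

span(b,b)
span(b,c)
span(b,d)
span(b,f)
span(c,b)
span(c,c)
span(c,d)
span(c,h)
span(d,i)
span(f,b)
span(f,c)
span(f,d)
span(f,i)
span(f,j)
span(h,b)
span(h,c)
span(h,d)
span(h,f)
span(h,h)
span(i,b)
span(i,c)
span(i,d)
span(j,b)
span(j,c)
span(j,d)
span(j,f)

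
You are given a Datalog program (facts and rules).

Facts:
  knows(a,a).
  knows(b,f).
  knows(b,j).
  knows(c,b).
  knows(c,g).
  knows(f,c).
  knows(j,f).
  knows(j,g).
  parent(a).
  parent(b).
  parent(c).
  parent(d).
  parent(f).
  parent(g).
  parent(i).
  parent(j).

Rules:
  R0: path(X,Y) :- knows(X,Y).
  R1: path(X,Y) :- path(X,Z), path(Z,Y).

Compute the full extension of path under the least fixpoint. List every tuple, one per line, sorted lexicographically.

round 1: derive path(a,a) via R0 from knows(a,a)
round 1: derive path(b,f) via R0 from knows(b,f)
round 1: derive path(b,j) via R0 from knows(b,j)
round 1: derive path(c,b) via R0 from knows(c,b)
round 1: derive path(c,g) via R0 from knows(c,g)
round 1: derive path(f,c) via R0 from knows(f,c)
round 1: derive path(j,f) via R0 from knows(j,f)
round 1: derive path(j,g) via R0 from knows(j,g)
round 2: derive path(b,c) via R1 from path(b,f), path(f,c)
round 2: derive path(b,g) via R1 from path(b,j), path(j,g)
round 2: derive path(c,f) via R1 from path(c,b), path(b,f)
round 2: derive path(c,j) via R1 from path(c,b), path(b,j)
round 2: derive path(f,b) via R1 from path(f,c), path(c,b)
round 2: derive path(f,g) via R1 from path(f,c), path(c,g)
round 2: derive path(j,c) via R1 from path(j,f), path(f,c)
round 3: derive path(b,b) via R1 from path(b,c), path(c,b)
round 3: derive path(c,c) via R1 from path(c,b), path(b,c)
round 3: derive path(f,f) via R1 from path(f,b), path(b,f)
round 3: derive path(f,j) via R1 from path(f,b), path(b,j)
round 3: derive path(j,b) via R1 from path(j,c), path(c,b)
round 3: derive path(j,j) via R1 from path(j,c), path(c,j)

path(a,a)
path(b,b)
path(b,c)
path(b,f)
path(b,g)
path(b,j)
path(c,b)
path(c,c)
path(c,f)
path(c,g)
path(c,j)
path(f,b)
path(f,c)
path(f,f)
path(f,g)
path(f,j)
path(j,b)
path(j,c)
path(j,f)
path(j,g)
path(j,j)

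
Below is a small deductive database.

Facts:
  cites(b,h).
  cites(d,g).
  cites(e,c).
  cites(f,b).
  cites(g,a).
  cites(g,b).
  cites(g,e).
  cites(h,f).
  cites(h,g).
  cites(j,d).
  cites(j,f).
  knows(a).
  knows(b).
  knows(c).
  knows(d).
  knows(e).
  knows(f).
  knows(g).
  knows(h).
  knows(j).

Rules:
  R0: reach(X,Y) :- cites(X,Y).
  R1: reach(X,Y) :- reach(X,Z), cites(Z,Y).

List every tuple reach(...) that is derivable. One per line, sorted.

round 1: derive reach(b,h) via R0 from cites(b,h)
round 1: derive reach(d,g) via R0 from cites(d,g)
round 1: derive reach(e,c) via R0 from cites(e,c)
round 1: derive reach(f,b) via R0 from cites(f,b)
round 1: derive reach(g,a) via R0 from cites(g,a)
round 1: derive reach(g,b) via R0 from cites(g,b)
round 1: derive reach(g,e) via R0 from cites(g,e)
round 1: derive reach(h,f) via R0 from cites(h,f)
round 1: derive reach(h,g) via R0 from cites(h,g)
round 1: derive reach(j,d) via R0 from cites(j,d)
round 1: derive reach(j,f) via R0 from cites(j,f)
round 2: derive reach(b,f) via R1 from reach(b,h), cites(h,f)
round 2: derive reach(b,g) via R1 from reach(b,h), cites(h,g)
round 2: derive reach(d,a) via R1 from reach(d,g), cites(g,a)
round 2: derive reach(d,b) via R1 from reach(d,g), cites(g,b)
round 2: derive reach(d,e) via R1 from reach(d,g), cites(g,e)
round 2: derive reach(f,h) via R1 from reach(f,b), cites(b,h)
round 2: derive reach(g,c) via R1 from reach(g,e), cites(e,c)
round 2: derive reach(g,h) via R1 from reach(g,b), cites(b,h)
round 2: derive reach(h,a) via R1 from reach(h,g), cites(g,a)
round 2: derive reach(h,b) via R1 from reach(h,f), cites(f,b)
round 2: derive reach(h,e) via R1 from reach(h,g), cites(g,e)
round 2: derive reach(j,b) via R1 from reach(j,f), cites(f,b)
round 2: derive reach(j,g) via R1 from reach(j,d), cites(d,g)
round 3: derive reach(b,a) via R1 from reach(b,g), cites(g,a)
round 3: derive reach(b,b) via R1 from reach(b,f), cites(f,b)
round 3: derive reach(b,e) via R1 from reach(b,g), cites(g,e)
round 3: derive reach(d,c) via R1 from reach(d,e), cites(e,c)
round 3: derive reach(d,h) via R1 from reach(d,b), cites(b,h)
round 3: derive reach(f,f) via R1 from reach(f,h), cites(h,f)
round 3: derive reach(f,g) via R1 from reach(f,h), cites(h,g)
round 3: derive reach(g,f) via R1 from reach(g,h), cites(h,f)
round 3: derive reach(g,g) via R1 from reach(g,h), cites(h,g)
round 3: derive reach(h,c) via R1 from reach(h,e), cites(e,c)
round 3: derive reach(h,h) via R1 from reach(h,b), cites(b,h)
round 3: derive reach(j,a) via R1 from reach(j,g), cites(g,a)
round 3: derive reach(j,e) via R1 from reach(j,g), cites(g,e)
round 3: derive reach(j,h) via R1 from reach(j,b), cites(b,h)
round 4: derive reach(b,c) via R1 from reach(b,e), cites(e,c)
round 4: derive reach(d,f) via R1 from reach(d,h), cites(h,f)
round 4: derive reach(f,a) via R1 from reach(f,g), cites(g,a)
round 4: derive reach(f,e) via R1 from reach(f,g), cites(g,e)
round 4: derive reach(j,c) via R1 from reach(j,e), cites(e,c)
round 5: derive reach(f,c) via R1 from reach(f,e), cites(e,c)

reach(b,a)
reach(b,b)
reach(b,c)
reach(b,e)
reach(b,f)
reach(b,g)
reach(b,h)
reach(d,a)
reach(d,b)
reach(d,c)
reach(d,e)
reach(d,f)
reach(d,g)
reach(d,h)
reach(e,c)
reach(f,a)
reach(f,b)
reach(f,c)
reach(f,e)
reach(f,f)
reach(f,g)
reach(f,h)
reach(g,a)
reach(g,b)
reach(g,c)
reach(g,e)
reach(g,f)
reach(g,g)
reach(g,h)
reach(h,a)
reach(h,b)
reach(h,c)
reach(h,e)
reach(h,f)
reach(h,g)
reach(h,h)
reach(j,a)
reach(j,b)
reach(j,c)
reach(j,d)
reach(j,e)
reach(j,f)
reach(j,g)
reach(j,h)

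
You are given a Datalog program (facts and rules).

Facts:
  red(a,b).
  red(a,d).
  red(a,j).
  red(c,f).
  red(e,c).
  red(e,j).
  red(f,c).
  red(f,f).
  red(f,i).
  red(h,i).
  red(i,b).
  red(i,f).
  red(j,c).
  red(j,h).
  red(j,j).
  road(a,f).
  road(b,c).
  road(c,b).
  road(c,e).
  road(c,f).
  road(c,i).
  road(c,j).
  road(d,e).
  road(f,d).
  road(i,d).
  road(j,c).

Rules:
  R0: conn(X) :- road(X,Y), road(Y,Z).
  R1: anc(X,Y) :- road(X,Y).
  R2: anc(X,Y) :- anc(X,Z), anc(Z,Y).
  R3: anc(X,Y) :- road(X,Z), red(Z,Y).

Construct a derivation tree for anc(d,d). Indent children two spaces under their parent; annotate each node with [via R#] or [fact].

round 1: derive anc(a,f) via R1 from road(a,f)
round 1: derive anc(b,c) via R1 from road(b,c)
round 1: derive anc(c,b) via R1 from road(c,b)
round 1: derive anc(c,e) via R1 from road(c,e)
round 1: derive anc(c,f) via R1 from road(c,f)
round 1: derive anc(c,i) via R1 from road(c,i)
round 1: derive anc(c,j) via R1 from road(c,j)
round 1: derive anc(d,e) via R1 from road(d,e)
round 1: derive anc(f,d) via R1 from road(f,d)
round 1: derive anc(i,d) via R1 from road(i,d)
round 1: derive anc(j,c) via R1 from road(j,c)
round 1: derive anc(a,c) via R3 from road(a,f), red(f,c)
round 1: derive anc(a,i) via R3 from road(a,f), red(f,i)
round 1: derive anc(b,f) via R3 from road(b,c), red(c,f)
round 1: derive anc(c,c) via R3 from road(c,e), red(e,c)
round 1: derive anc(c,h) via R3 from road(c,j), red(j,h)
round 1: derive anc(d,c) via R3 from road(d,e), red(e,c)
round 1: derive anc(d,j) via R3 from road(d,e), red(e,j)
round 1: derive anc(j,f) via R3 from road(j,c), red(c,f)
round 2: derive anc(a,b) via R2 from anc(a,c), anc(c,b)
round 2: derive anc(a,d) via R2 from anc(a,f), anc(f,d)
round 2: derive anc(a,e) via R2 from anc(a,c), anc(c,e)
round 2: derive anc(a,h) via R2 from anc(a,c), anc(c,h)
round 2: derive anc(a,j) via R2 from anc(a,c), anc(c,j)
round 2: derive anc(b,b) via R2 from anc(b,c), anc(c,b)
round 2: derive anc(b,d) via R2 from anc(b,f), anc(f,d)
round 2: derive anc(b,e) via R2 from anc(b,c), anc(c,e)
round 2: derive anc(b,h) via R2 from anc(b,c), anc(c,h)
round 2: derive anc(b,i) via R2 from anc(b,c), anc(c,i)
round 2: derive anc(b,j) via R2 from anc(b,c), anc(c,j)
round 2: derive anc(c,d) via R2 from anc(c,f), anc(f,d)
round 2: derive anc(d,b) via R2 from anc(d,c), anc(c,b)
round 2: derive anc(d,f) via R2 from anc(d,c), anc(c,f)
round 2: derive anc(d,h) via R2 from anc(d,c), anc(c,h)
round 2: derive anc(d,i) via R2 from anc(d,c), anc(c,i)
round 2: derive anc(f,c) via R2 from anc(f,d), anc(d,c)
round 2: derive anc(f,e) via R2 from anc(f,d), anc(d,e)
round 2: derive anc(f,j) via R2 from anc(f,d), anc(d,j)
round 2: derive anc(i,c) via R2 from anc(i,d), anc(d,c)
round 2: derive anc(i,e) via R2 from anc(i,d), anc(d,e)
round 2: derive anc(i,j) via R2 from anc(i,d), anc(d,j)
round 2: derive anc(j,b) via R2 from anc(j,c), anc(c,b)
round 2: derive anc(j,d) via R2 from anc(j,f), anc(f,d)
round 2: derive anc(j,e) via R2 from anc(j,c), anc(c,e)
round 2: derive anc(j,h) via R2 from anc(j,c), anc(c,h)
round 2: derive anc(j,i) via R2 from anc(j,c), anc(c,i)
round 2: derive anc(j,j) via R2 from anc(j,c), anc(c,j)
round 3: derive anc(d,d) via R2 from anc(d,b), anc(b,d)
round 3: derive anc(f,b) via R2 from anc(f,c), anc(c,b)
round 3: derive anc(f,f) via R2 from anc(f,c), anc(c,f)
round 3: derive anc(f,h) via R2 from anc(f,c), anc(c,h)
round 3: derive anc(f,i) via R2 from anc(f,c), anc(c,i)
round 3: derive anc(i,b) via R2 from anc(i,c), anc(c,b)
round 3: derive anc(i,f) via R2 from anc(i,c), anc(c,f)
round 3: derive anc(i,h) via R2 from anc(i,c), anc(c,h)
round 3: derive anc(i,i) via R2 from anc(i,c), anc(c,i)

anc(d,d)  [via R2]
  anc(d,b)  [via R2]
    anc(d,c)  [via R3]
      road(d,e)  [fact]
      red(e,c)  [fact]
    anc(c,b)  [via R1]
      road(c,b)  [fact]
  anc(b,d)  [via R2]
    anc(b,f)  [via R3]
      road(b,c)  [fact]
      red(c,f)  [fact]
    anc(f,d)  [via R1]
      road(f,d)  [fact]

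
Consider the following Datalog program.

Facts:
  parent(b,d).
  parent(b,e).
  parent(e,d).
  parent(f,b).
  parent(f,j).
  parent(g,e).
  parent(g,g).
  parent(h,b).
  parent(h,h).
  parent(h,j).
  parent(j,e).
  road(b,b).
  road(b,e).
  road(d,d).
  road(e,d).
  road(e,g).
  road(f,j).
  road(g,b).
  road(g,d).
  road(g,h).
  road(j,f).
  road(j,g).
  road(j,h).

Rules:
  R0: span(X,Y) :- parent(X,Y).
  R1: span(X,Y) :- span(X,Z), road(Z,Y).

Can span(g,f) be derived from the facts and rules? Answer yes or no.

round 1: derive span(b,d) via R0 from parent(b,d)
round 1: derive span(b,e) via R0 from parent(b,e)
round 1: derive span(e,d) via R0 from parent(e,d)
round 1: derive span(f,b) via R0 from parent(f,b)
round 1: derive span(f,j) via R0 from parent(f,j)
round 1: derive span(g,e) via R0 from parent(g,e)
round 1: derive span(g,g) via R0 from parent(g,g)
round 1: derive span(h,b) via R0 from parent(h,b)
round 1: derive span(h,h) via R0 from parent(h,h)
round 1: derive span(h,j) via R0 from parent(h,j)
round 1: derive span(j,e) via R0 from parent(j,e)
round 2: derive span(b,g) via R1 from span(b,e), road(e,g)
round 2: derive span(f,e) via R1 from span(f,b), road(b,e)
round 2: derive span(f,f) via R1 from span(f,j), road(j,f)
round 2: derive span(f,g) via R1 from span(f,j), road(j,g)
round 2: derive span(f,h) via R1 from span(f,j), road(j,h)
round 2: derive span(g,b) via R1 from span(g,g), road(g,b)
round 2: derive span(g,d) via R1 from span(g,e), road(e,d)
round 2: derive span(g,h) via R1 from span(g,g), road(g,h)
round 2: derive span(h,e) via R1 from span(h,b), road(b,e)
round 2: derive span(h,f) via R1 from span(h,j), road(j,f)
round 2: derive span(h,g) via R1 from span(h,j), road(j,g)
round 2: derive span(j,d) via R1 from span(j,e), road(e,d)
round 2: derive span(j,g) via R1 from span(j,e), road(e,g)
round 3: derive span(b,b) via R1 from span(b,g), road(g,b)
round 3: derive span(b,h) via R1 from span(b,g), road(g,h)
round 3: derive span(f,d) via R1 from span(f,e), road(e,d)
round 3: derive span(h,d) via R1 from span(h,e), road(e,d)
round 3: derive span(j,b) via R1 from span(j,g), road(g,b)
round 3: derive span(j,h) via R1 from span(j,g), road(g,h)

no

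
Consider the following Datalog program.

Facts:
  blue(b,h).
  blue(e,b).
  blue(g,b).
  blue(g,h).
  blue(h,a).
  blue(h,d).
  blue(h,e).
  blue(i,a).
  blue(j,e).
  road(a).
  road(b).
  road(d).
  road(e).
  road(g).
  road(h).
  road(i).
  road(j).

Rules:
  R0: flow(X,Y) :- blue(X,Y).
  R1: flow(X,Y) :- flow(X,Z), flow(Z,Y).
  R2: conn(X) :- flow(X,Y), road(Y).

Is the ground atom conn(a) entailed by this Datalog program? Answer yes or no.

no

round 1: derive flow(b,h) via R0 from blue(b,h)
round 1: derive flow(e,b) via R0 from blue(e,b)
round 1: derive flow(g,b) via R0 from blue(g,b)
round 1: derive flow(g,h) via R0 from blue(g,h)
round 1: derive flow(h,a) via R0 from blue(h,a)
round 1: derive flow(h,d) via R0 from blue(h,d)
round 1: derive flow(h,e) via R0 from blue(h,e)
round 1: derive flow(i,a) via R0 from blue(i,a)
round 1: derive flow(j,e) via R0 from blue(j,e)
round 2: derive flow(b,a) via R1 from flow(b,h), flow(h,a)
round 2: derive flow(b,d) via R1 from flow(b,h), flow(h,d)
round 2: derive flow(b,e) via R1 from flow(b,h), flow(h,e)
round 2: derive flow(e,h) via R1 from flow(e,b), flow(b,h)
round 2: derive flow(g,a) via R1 from flow(g,h), flow(h,a)
round 2: derive flow(g,d) via R1 from flow(g,h), flow(h,d)
round 2: derive flow(g,e) via R1 from flow(g,h), flow(h,e)
round 2: derive flow(h,b) via R1 from flow(h,e), flow(e,b)
round 2: derive flow(j,b) via R1 from flow(j,e), flow(e,b)
round 2: derive conn(b) via R2 from flow(b,h), road(h)
round 2: derive conn(e) via R2 from flow(e,b), road(b)
round 2: derive conn(g) via R2 from flow(g,b), road(b)
round 2: derive conn(h) via R2 from flow(h,a), road(a)
round 2: derive conn(i) via R2 from flow(i,a), road(a)
round 2: derive conn(j) via R2 from flow(j,e), road(e)
round 3: derive flow(b,b) via R1 from flow(b,e), flow(e,b)
round 3: derive flow(e,a) via R1 from flow(e,b), flow(b,a)
round 3: derive flow(e,d) via R1 from flow(e,b), flow(b,d)
round 3: derive flow(e,e) via R1 from flow(e,b), flow(b,e)
round 3: derive flow(h,h) via R1 from flow(h,b), flow(b,h)
round 3: derive flow(j,a) via R1 from flow(j,b), flow(b,a)
round 3: derive flow(j,d) via R1 from flow(j,b), flow(b,d)
round 3: derive flow(j,h) via R1 from flow(j,b), flow(b,h)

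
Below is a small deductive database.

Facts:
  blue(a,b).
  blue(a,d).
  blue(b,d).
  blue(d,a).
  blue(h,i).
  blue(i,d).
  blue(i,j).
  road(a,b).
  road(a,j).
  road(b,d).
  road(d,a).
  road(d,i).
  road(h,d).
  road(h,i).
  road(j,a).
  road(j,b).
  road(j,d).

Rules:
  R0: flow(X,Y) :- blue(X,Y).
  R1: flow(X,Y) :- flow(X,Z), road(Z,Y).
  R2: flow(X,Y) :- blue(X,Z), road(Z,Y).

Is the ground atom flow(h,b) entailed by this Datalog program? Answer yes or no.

round 1: derive flow(a,b) via R0 from blue(a,b)
round 1: derive flow(a,d) via R0 from blue(a,d)
round 1: derive flow(b,d) via R0 from blue(b,d)
round 1: derive flow(d,a) via R0 from blue(d,a)
round 1: derive flow(h,i) via R0 from blue(h,i)
round 1: derive flow(i,d) via R0 from blue(i,d)
round 1: derive flow(i,j) via R0 from blue(i,j)
round 1: derive flow(a,a) via R2 from blue(a,d), road(d,a)
round 1: derive flow(a,i) via R2 from blue(a,d), road(d,i)
round 1: derive flow(b,a) via R2 from blue(b,d), road(d,a)
round 1: derive flow(b,i) via R2 from blue(b,d), road(d,i)
round 1: derive flow(d,b) via R2 from blue(d,a), road(a,b)
round 1: derive flow(d,j) via R2 from blue(d,a), road(a,j)
round 1: derive flow(i,a) via R2 from blue(i,d), road(d,a)
round 1: derive flow(i,b) via R2 from blue(i,j), road(j,b)
round 1: derive flow(i,i) via R2 from blue(i,d), road(d,i)
round 2: derive flow(a,j) via R1 from flow(a,a), road(a,j)
round 2: derive flow(b,b) via R1 from flow(b,a), road(a,b)
round 2: derive flow(b,j) via R1 from flow(b,a), road(a,j)
round 2: derive flow(d,d) via R1 from flow(d,b), road(b,d)
round 3: derive flow(d,i) via R1 from flow(d,d), road(d,i)

no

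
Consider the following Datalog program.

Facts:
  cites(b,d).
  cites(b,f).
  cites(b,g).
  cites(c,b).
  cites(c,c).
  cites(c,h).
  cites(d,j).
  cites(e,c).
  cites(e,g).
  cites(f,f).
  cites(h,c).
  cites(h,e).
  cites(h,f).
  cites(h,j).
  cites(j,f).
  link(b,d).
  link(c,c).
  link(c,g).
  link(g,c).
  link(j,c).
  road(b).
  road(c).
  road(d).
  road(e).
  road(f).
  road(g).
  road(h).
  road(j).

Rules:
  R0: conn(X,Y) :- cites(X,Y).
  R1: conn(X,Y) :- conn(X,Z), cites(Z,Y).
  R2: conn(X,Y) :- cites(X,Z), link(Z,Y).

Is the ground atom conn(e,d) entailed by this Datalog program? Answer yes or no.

yes

round 1: derive conn(b,d) via R0 from cites(b,d)
round 1: derive conn(b,f) via R0 from cites(b,f)
round 1: derive conn(b,g) via R0 from cites(b,g)
round 1: derive conn(c,b) via R0 from cites(c,b)
round 1: derive conn(c,c) via R0 from cites(c,c)
round 1: derive conn(c,h) via R0 from cites(c,h)
round 1: derive conn(d,j) via R0 from cites(d,j)
round 1: derive conn(e,c) via R0 from cites(e,c)
round 1: derive conn(e,g) via R0 from cites(e,g)
round 1: derive conn(f,f) via R0 from cites(f,f)
round 1: derive conn(h,c) via R0 from cites(h,c)
round 1: derive conn(h,e) via R0 from cites(h,e)
round 1: derive conn(h,f) via R0 from cites(h,f)
round 1: derive conn(h,j) via R0 from cites(h,j)
round 1: derive conn(j,f) via R0 from cites(j,f)
round 1: derive conn(b,c) via R2 from cites(b,g), link(g,c)
round 1: derive conn(c,d) via R2 from cites(c,b), link(b,d)
round 1: derive conn(c,g) via R2 from cites(c,c), link(c,g)
round 1: derive conn(d,c) via R2 from cites(d,j), link(j,c)
round 1: derive conn(h,g) via R2 from cites(h,c), link(c,g)
round 2: derive conn(b,b) via R1 from conn(b,c), cites(c,b)
round 2: derive conn(b,h) via R1 from conn(b,c), cites(c,h)
round 2: derive conn(b,j) via R1 from conn(b,d), cites(d,j)
round 2: derive conn(c,e) via R1 from conn(c,h), cites(h,e)
round 2: derive conn(c,f) via R1 from conn(c,b), cites(b,f)
round 2: derive conn(c,j) via R1 from conn(c,d), cites(d,j)
round 2: derive conn(d,b) via R1 from conn(d,c), cites(c,b)
round 2: derive conn(d,f) via R1 from conn(d,j), cites(j,f)
round 2: derive conn(d,h) via R1 from conn(d,c), cites(c,h)
round 2: derive conn(e,b) via R1 from conn(e,c), cites(c,b)
round 2: derive conn(e,h) via R1 from conn(e,c), cites(c,h)
round 2: derive conn(h,b) via R1 from conn(h,c), cites(c,b)
round 2: derive conn(h,h) via R1 from conn(h,c), cites(c,h)
round 3: derive conn(b,e) via R1 from conn(b,h), cites(h,e)
round 3: derive conn(d,d) via R1 from conn(d,b), cites(b,d)
round 3: derive conn(d,e) via R1 from conn(d,h), cites(h,e)
round 3: derive conn(d,g) via R1 from conn(d,b), cites(b,g)
round 3: derive conn(e,d) via R1 from conn(e,b), cites(b,d)
round 3: derive conn(e,e) via R1 from conn(e,h), cites(h,e)
round 3: derive conn(e,f) via R1 from conn(e,b), cites(b,f)
round 3: derive conn(e,j) via R1 from conn(e,h), cites(h,j)
round 3: derive conn(h,d) via R1 from conn(h,b), cites(b,d)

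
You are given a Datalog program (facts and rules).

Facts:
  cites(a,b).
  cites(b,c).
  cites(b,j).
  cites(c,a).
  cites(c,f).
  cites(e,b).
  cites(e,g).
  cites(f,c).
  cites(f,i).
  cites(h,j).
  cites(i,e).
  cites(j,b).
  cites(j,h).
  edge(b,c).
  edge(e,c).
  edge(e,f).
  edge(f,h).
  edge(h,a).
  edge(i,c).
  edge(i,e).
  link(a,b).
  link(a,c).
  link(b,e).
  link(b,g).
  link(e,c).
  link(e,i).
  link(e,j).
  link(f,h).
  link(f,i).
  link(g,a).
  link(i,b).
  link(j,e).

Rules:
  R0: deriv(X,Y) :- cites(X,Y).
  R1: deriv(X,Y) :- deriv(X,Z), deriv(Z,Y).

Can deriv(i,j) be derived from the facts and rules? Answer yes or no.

yes

round 1: derive deriv(a,b) via R0 from cites(a,b)
round 1: derive deriv(b,c) via R0 from cites(b,c)
round 1: derive deriv(b,j) via R0 from cites(b,j)
round 1: derive deriv(c,a) via R0 from cites(c,a)
round 1: derive deriv(c,f) via R0 from cites(c,f)
round 1: derive deriv(e,b) via R0 from cites(e,b)
round 1: derive deriv(e,g) via R0 from cites(e,g)
round 1: derive deriv(f,c) via R0 from cites(f,c)
round 1: derive deriv(f,i) via R0 from cites(f,i)
round 1: derive deriv(h,j) via R0 from cites(h,j)
round 1: derive deriv(i,e) via R0 from cites(i,e)
round 1: derive deriv(j,b) via R0 from cites(j,b)
round 1: derive deriv(j,h) via R0 from cites(j,h)
round 2: derive deriv(a,c) via R1 from deriv(a,b), deriv(b,c)
round 2: derive deriv(a,j) via R1 from deriv(a,b), deriv(b,j)
round 2: derive deriv(b,a) via R1 from deriv(b,c), deriv(c,a)
round 2: derive deriv(b,b) via R1 from deriv(b,j), deriv(j,b)
round 2: derive deriv(b,f) via R1 from deriv(b,c), deriv(c,f)
round 2: derive deriv(b,h) via R1 from deriv(b,j), deriv(j,h)
round 2: derive deriv(c,b) via R1 from deriv(c,a), deriv(a,b)
round 2: derive deriv(c,c) via R1 from deriv(c,f), deriv(f,c)
round 2: derive deriv(c,i) via R1 from deriv(c,f), deriv(f,i)
round 2: derive deriv(e,c) via R1 from deriv(e,b), deriv(b,c)
round 2: derive deriv(e,j) via R1 from deriv(e,b), deriv(b,j)
round 2: derive deriv(f,a) via R1 from deriv(f,c), deriv(c,a)
round 2: derive deriv(f,e) via R1 from deriv(f,i), deriv(i,e)
round 2: derive deriv(f,f) via R1 from deriv(f,c), deriv(c,f)
round 2: derive deriv(h,b) via R1 from deriv(h,j), deriv(j,b)
round 2: derive deriv(h,h) via R1 from deriv(h,j), deriv(j,h)
round 2: derive deriv(i,b) via R1 from deriv(i,e), deriv(e,b)
round 2: derive deriv(i,g) via R1 from deriv(i,e), deriv(e,g)
round 2: derive deriv(j,c) via R1 from deriv(j,b), deriv(b,c)
round 2: derive deriv(j,j) via R1 from deriv(j,b), deriv(b,j)
round 3: derive deriv(a,a) via R1 from deriv(a,b), deriv(b,a)
round 3: derive deriv(a,f) via R1 from deriv(a,b), deriv(b,f)
round 3: derive deriv(a,h) via R1 from deriv(a,b), deriv(b,h)
round 3: derive deriv(a,i) via R1 from deriv(a,c), deriv(c,i)
round 3: derive deriv(b,e) via R1 from deriv(b,f), deriv(f,e)
round 3: derive deriv(b,i) via R1 from deriv(b,c), deriv(c,i)
round 3: derive deriv(c,e) via R1 from deriv(c,f), deriv(f,e)
round 3: derive deriv(c,g) via R1 from deriv(c,i), deriv(i,g)
round 3: derive deriv(c,h) via R1 from deriv(c,b), deriv(b,h)
round 3: derive deriv(c,j) via R1 from deriv(c,a), deriv(a,j)
round 3: derive deriv(e,a) via R1 from deriv(e,b), deriv(b,a)
round 3: derive deriv(e,f) via R1 from deriv(e,b), deriv(b,f)
round 3: derive deriv(e,h) via R1 from deriv(e,b), deriv(b,h)
round 3: derive deriv(e,i) via R1 from deriv(e,c), deriv(c,i)
round 3: derive deriv(f,b) via R1 from deriv(f,a), deriv(a,b)
round 3: derive deriv(f,g) via R1 from deriv(f,e), deriv(e,g)
round 3: derive deriv(f,j) via R1 from deriv(f,a), deriv(a,j)
round 3: derive deriv(h,a) via R1 from deriv(h,b), deriv(b,a)
round 3: derive deriv(h,c) via R1 from deriv(h,b), deriv(b,c)
round 3: derive deriv(h,f) via R1 from deriv(h,b), deriv(b,f)
round 3: derive deriv(i,a) via R1 from deriv(i,b), deriv(b,a)
round 3: derive deriv(i,c) via R1 from deriv(i,b), deriv(b,c)
round 3: derive deriv(i,f) via R1 from deriv(i,b), deriv(b,f)
round 3: derive deriv(i,h) via R1 from deriv(i,b), deriv(b,h)
round 3: derive deriv(i,j) via R1 from deriv(i,b), deriv(b,j)
round 3: derive deriv(j,a) via R1 from deriv(j,b), deriv(b,a)
round 3: derive deriv(j,f) via R1 from deriv(j,b), deriv(b,f)
round 3: derive deriv(j,i) via R1 from deriv(j,c), deriv(c,i)
round 4: derive deriv(a,e) via R1 from deriv(a,b), deriv(b,e)
round 4: derive deriv(a,g) via R1 from deriv(a,c), deriv(c,g)
round 4: derive deriv(b,g) via R1 from deriv(b,c), deriv(c,g)
round 4: derive deriv(e,e) via R1 from deriv(e,b), deriv(b,e)
round 4: derive deriv(f,h) via R1 from deriv(f,a), deriv(a,h)
round 4: derive deriv(h,e) via R1 from deriv(h,b), deriv(b,e)
round 4: derive deriv(h,g) via R1 from deriv(h,c), deriv(c,g)
round 4: derive deriv(h,i) via R1 from deriv(h,a), deriv(a,i)
round 4: derive deriv(i,i) via R1 from deriv(i,a), deriv(a,i)
round 4: derive deriv(j,e) via R1 from deriv(j,b), deriv(b,e)
round 4: derive deriv(j,g) via R1 from deriv(j,c), deriv(c,g)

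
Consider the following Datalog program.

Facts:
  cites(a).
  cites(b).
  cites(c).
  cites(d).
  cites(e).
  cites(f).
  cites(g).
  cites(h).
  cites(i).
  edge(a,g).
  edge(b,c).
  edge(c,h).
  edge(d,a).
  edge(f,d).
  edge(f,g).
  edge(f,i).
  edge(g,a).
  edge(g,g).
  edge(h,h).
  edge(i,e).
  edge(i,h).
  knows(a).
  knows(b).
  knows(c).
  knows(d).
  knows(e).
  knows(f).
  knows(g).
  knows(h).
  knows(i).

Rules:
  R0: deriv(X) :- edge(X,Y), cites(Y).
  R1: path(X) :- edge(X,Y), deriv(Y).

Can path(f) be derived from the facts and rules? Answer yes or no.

round 1: derive deriv(a) via R0 from edge(a,g), cites(g)
round 1: derive deriv(b) via R0 from edge(b,c), cites(c)
round 1: derive deriv(c) via R0 from edge(c,h), cites(h)
round 1: derive deriv(d) via R0 from edge(d,a), cites(a)
round 1: derive deriv(f) via R0 from edge(f,d), cites(d)
round 1: derive deriv(g) via R0 from edge(g,a), cites(a)
round 1: derive deriv(h) via R0 from edge(h,h), cites(h)
round 1: derive deriv(i) via R0 from edge(i,e), cites(e)
round 2: derive path(a) via R1 from edge(a,g), deriv(g)
round 2: derive path(b) via R1 from edge(b,c), deriv(c)
round 2: derive path(c) via R1 from edge(c,h), deriv(h)
round 2: derive path(d) via R1 from edge(d,a), deriv(a)
round 2: derive path(f) via R1 from edge(f,d), deriv(d)
round 2: derive path(g) via R1 from edge(g,a), deriv(a)
round 2: derive path(h) via R1 from edge(h,h), deriv(h)
round 2: derive path(i) via R1 from edge(i,h), deriv(h)

yes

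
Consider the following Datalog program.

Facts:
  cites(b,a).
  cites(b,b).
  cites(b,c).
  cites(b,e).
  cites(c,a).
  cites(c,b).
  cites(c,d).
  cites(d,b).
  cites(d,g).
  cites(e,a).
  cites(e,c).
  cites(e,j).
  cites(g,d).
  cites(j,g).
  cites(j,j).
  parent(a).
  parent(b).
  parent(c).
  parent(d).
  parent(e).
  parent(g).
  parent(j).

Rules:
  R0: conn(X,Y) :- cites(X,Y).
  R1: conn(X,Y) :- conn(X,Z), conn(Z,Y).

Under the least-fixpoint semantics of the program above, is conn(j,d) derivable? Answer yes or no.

yes

round 1: derive conn(b,a) via R0 from cites(b,a)
round 1: derive conn(b,b) via R0 from cites(b,b)
round 1: derive conn(b,c) via R0 from cites(b,c)
round 1: derive conn(b,e) via R0 from cites(b,e)
round 1: derive conn(c,a) via R0 from cites(c,a)
round 1: derive conn(c,b) via R0 from cites(c,b)
round 1: derive conn(c,d) via R0 from cites(c,d)
round 1: derive conn(d,b) via R0 from cites(d,b)
round 1: derive conn(d,g) via R0 from cites(d,g)
round 1: derive conn(e,a) via R0 from cites(e,a)
round 1: derive conn(e,c) via R0 from cites(e,c)
round 1: derive conn(e,j) via R0 from cites(e,j)
round 1: derive conn(g,d) via R0 from cites(g,d)
round 1: derive conn(j,g) via R0 from cites(j,g)
round 1: derive conn(j,j) via R0 from cites(j,j)
round 2: derive conn(b,d) via R1 from conn(b,c), conn(c,d)
round 2: derive conn(b,j) via R1 from conn(b,e), conn(e,j)
round 2: derive conn(c,c) via R1 from conn(c,b), conn(b,c)
round 2: derive conn(c,e) via R1 from conn(c,b), conn(b,e)
round 2: derive conn(c,g) via R1 from conn(c,d), conn(d,g)
round 2: derive conn(d,a) via R1 from conn(d,b), conn(b,a)
round 2: derive conn(d,c) via R1 from conn(d,b), conn(b,c)
round 2: derive conn(d,d) via R1 from conn(d,g), conn(g,d)
round 2: derive conn(d,e) via R1 from conn(d,b), conn(b,e)
round 2: derive conn(e,b) via R1 from conn(e,c), conn(c,b)
round 2: derive conn(e,d) via R1 from conn(e,c), conn(c,d)
round 2: derive conn(e,g) via R1 from conn(e,j), conn(j,g)
round 2: derive conn(g,b) via R1 from conn(g,d), conn(d,b)
round 2: derive conn(g,g) via R1 from conn(g,d), conn(d,g)
round 2: derive conn(j,d) via R1 from conn(j,g), conn(g,d)
round 3: derive conn(b,g) via R1 from conn(b,c), conn(c,g)
round 3: derive conn(c,j) via R1 from conn(c,b), conn(b,j)
round 3: derive conn(d,j) via R1 from conn(d,b), conn(b,j)
round 3: derive conn(e,e) via R1 from conn(e,b), conn(b,e)
round 3: derive conn(g,a) via R1 from conn(g,b), conn(b,a)
round 3: derive conn(g,c) via R1 from conn(g,b), conn(b,c)
round 3: derive conn(g,e) via R1 from conn(g,b), conn(b,e)
round 3: derive conn(g,j) via R1 from conn(g,b), conn(b,j)
round 3: derive conn(j,a) via R1 from conn(j,d), conn(d,a)
round 3: derive conn(j,b) via R1 from conn(j,d), conn(d,b)
round 3: derive conn(j,c) via R1 from conn(j,d), conn(d,c)
round 3: derive conn(j,e) via R1 from conn(j,d), conn(d,e)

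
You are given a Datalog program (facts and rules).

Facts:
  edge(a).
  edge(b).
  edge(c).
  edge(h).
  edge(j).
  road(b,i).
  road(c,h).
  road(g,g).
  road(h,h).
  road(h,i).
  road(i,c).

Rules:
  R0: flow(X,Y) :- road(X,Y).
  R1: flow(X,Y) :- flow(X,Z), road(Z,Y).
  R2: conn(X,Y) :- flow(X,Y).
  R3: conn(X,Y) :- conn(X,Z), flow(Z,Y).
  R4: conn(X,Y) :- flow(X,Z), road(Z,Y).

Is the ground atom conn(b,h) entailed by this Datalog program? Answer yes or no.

round 1: derive flow(b,i) via R0 from road(b,i)
round 1: derive flow(c,h) via R0 from road(c,h)
round 1: derive flow(g,g) via R0 from road(g,g)
round 1: derive flow(h,h) via R0 from road(h,h)
round 1: derive flow(h,i) via R0 from road(h,i)
round 1: derive flow(i,c) via R0 from road(i,c)
round 2: derive flow(b,c) via R1 from flow(b,i), road(i,c)
round 2: derive flow(c,i) via R1 from flow(c,h), road(h,i)
round 2: derive flow(h,c) via R1 from flow(h,i), road(i,c)
round 2: derive flow(i,h) via R1 from flow(i,c), road(c,h)
round 2: derive conn(b,i) via R2 from flow(b,i)
round 2: derive conn(c,h) via R2 from flow(c,h)
round 2: derive conn(g,g) via R2 from flow(g,g)
round 2: derive conn(h,h) via R2 from flow(h,h)
round 2: derive conn(h,i) via R2 from flow(h,i)
round 2: derive conn(i,c) via R2 from flow(i,c)
round 2: derive conn(b,c) via R4 from flow(b,i), road(i,c)
round 2: derive conn(c,i) via R4 from flow(c,h), road(h,i)
round 2: derive conn(h,c) via R4 from flow(h,i), road(i,c)
round 2: derive conn(i,h) via R4 from flow(i,c), road(c,h)
round 3: derive flow(b,h) via R1 from flow(b,c), road(c,h)
round 3: derive flow(c,c) via R1 from flow(c,i), road(i,c)
round 3: derive flow(i,i) via R1 from flow(i,h), road(h,i)
round 3: derive conn(b,h) via R3 from conn(b,c), flow(c,h)
round 3: derive conn(c,c) via R3 from conn(c,h), flow(h,c)
round 3: derive conn(i,i) via R3 from conn(i,c), flow(c,i)

yes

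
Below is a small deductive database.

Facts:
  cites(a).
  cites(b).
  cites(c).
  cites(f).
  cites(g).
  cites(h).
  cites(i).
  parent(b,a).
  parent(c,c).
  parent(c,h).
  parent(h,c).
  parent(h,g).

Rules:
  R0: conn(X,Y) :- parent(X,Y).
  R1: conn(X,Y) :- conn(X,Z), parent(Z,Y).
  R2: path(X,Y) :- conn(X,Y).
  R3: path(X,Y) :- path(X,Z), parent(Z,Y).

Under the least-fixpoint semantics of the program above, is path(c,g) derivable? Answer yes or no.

yes

round 1: derive conn(b,a) via R0 from parent(b,a)
round 1: derive conn(c,c) via R0 from parent(c,c)
round 1: derive conn(c,h) via R0 from parent(c,h)
round 1: derive conn(h,c) via R0 from parent(h,c)
round 1: derive conn(h,g) via R0 from parent(h,g)
round 2: derive conn(c,g) via R1 from conn(c,h), parent(h,g)
round 2: derive conn(h,h) via R1 from conn(h,c), parent(c,h)
round 2: derive path(b,a) via R2 from conn(b,a)
round 2: derive path(c,c) via R2 from conn(c,c)
round 2: derive path(c,h) via R2 from conn(c,h)
round 2: derive path(h,c) via R2 from conn(h,c)
round 2: derive path(h,g) via R2 from conn(h,g)
round 3: derive path(c,g) via R2 from conn(c,g)
round 3: derive path(h,h) via R2 from conn(h,h)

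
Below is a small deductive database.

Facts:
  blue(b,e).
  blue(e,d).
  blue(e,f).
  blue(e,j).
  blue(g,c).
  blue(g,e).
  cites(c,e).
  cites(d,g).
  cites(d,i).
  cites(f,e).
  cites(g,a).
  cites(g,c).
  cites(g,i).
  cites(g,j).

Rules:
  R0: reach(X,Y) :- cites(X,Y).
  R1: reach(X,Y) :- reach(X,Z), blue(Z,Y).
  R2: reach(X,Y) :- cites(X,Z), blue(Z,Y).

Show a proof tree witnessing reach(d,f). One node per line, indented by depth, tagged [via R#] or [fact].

reach(d,f)  [via R1]
  reach(d,e)  [via R2]
    cites(d,g)  [fact]
    blue(g,e)  [fact]
  blue(e,f)  [fact]

round 1: derive reach(c,e) via R0 from cites(c,e)
round 1: derive reach(d,g) via R0 from cites(d,g)
round 1: derive reach(d,i) via R0 from cites(d,i)
round 1: derive reach(f,e) via R0 from cites(f,e)
round 1: derive reach(g,a) via R0 from cites(g,a)
round 1: derive reach(g,c) via R0 from cites(g,c)
round 1: derive reach(g,i) via R0 from cites(g,i)
round 1: derive reach(g,j) via R0 from cites(g,j)
round 1: derive reach(c,d) via R2 from cites(c,e), blue(e,d)
round 1: derive reach(c,f) via R2 from cites(c,e), blue(e,f)
round 1: derive reach(c,j) via R2 from cites(c,e), blue(e,j)
round 1: derive reach(d,c) via R2 from cites(d,g), blue(g,c)
round 1: derive reach(d,e) via R2 from cites(d,g), blue(g,e)
round 1: derive reach(f,d) via R2 from cites(f,e), blue(e,d)
round 1: derive reach(f,f) via R2 from cites(f,e), blue(e,f)
round 1: derive reach(f,j) via R2 from cites(f,e), blue(e,j)
round 2: derive reach(d,d) via R1 from reach(d,e), blue(e,d)
round 2: derive reach(d,f) via R1 from reach(d,e), blue(e,f)
round 2: derive reach(d,j) via R1 from reach(d,e), blue(e,j)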